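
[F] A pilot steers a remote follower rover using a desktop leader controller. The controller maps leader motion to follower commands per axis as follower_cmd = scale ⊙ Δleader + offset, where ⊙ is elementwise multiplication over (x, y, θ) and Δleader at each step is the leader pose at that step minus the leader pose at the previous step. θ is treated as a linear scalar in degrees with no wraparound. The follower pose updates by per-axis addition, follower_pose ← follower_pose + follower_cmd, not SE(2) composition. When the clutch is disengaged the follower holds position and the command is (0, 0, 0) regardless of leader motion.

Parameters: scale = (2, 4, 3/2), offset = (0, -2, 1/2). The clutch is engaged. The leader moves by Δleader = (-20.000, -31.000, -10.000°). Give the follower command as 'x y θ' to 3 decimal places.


-40.000 -126.000 -14.500

axis x: 2·-20.000 + 0 = -40.000
axis y: 4·-31.000 + -2 = -126.000
axis θ: 3/2·-10.000 + 1/2 = -14.500


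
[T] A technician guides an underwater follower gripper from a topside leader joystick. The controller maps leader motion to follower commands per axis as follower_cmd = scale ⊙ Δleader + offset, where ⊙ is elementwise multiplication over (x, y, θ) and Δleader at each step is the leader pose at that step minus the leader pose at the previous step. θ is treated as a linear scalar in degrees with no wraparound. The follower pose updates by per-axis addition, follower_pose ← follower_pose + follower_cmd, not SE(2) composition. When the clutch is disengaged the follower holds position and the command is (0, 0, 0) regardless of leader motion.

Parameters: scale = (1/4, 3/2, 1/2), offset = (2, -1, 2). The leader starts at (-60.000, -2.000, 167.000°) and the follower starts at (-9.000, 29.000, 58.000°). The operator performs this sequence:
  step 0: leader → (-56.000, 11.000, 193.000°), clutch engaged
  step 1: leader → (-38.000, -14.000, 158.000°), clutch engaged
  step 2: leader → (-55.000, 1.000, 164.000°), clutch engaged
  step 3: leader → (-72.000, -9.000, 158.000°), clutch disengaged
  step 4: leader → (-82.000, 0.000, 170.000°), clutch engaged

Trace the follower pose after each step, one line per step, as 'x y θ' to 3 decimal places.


-6.000 47.500 73.000
0.500 9.000 57.500
-1.750 30.500 62.500
-1.750 30.500 62.500
-2.250 43.000 70.500

step 0: Δleader=(4.000, 13.000, 26.000°), engaged; cmd=(3.000, 18.500, 15.000°) → follower=(-6.000, 47.500, 73.000°)
step 1: Δleader=(18.000, -25.000, -35.000°), engaged; cmd=(6.500, -38.500, -15.500°) → follower=(0.500, 9.000, 57.500°)
step 2: Δleader=(-17.000, 15.000, 6.000°), engaged; cmd=(-2.250, 21.500, 5.000°) → follower=(-1.750, 30.500, 62.500°)
step 3: Δleader=(-17.000, -10.000, -6.000°), disengaged; cmd=(0,0,0) → follower holds at (-1.750, 30.500, 62.500°)
step 4: Δleader=(-10.000, 9.000, 12.000°), engaged; cmd=(-0.500, 12.500, 8.000°) → follower=(-2.250, 43.000, 70.500°)


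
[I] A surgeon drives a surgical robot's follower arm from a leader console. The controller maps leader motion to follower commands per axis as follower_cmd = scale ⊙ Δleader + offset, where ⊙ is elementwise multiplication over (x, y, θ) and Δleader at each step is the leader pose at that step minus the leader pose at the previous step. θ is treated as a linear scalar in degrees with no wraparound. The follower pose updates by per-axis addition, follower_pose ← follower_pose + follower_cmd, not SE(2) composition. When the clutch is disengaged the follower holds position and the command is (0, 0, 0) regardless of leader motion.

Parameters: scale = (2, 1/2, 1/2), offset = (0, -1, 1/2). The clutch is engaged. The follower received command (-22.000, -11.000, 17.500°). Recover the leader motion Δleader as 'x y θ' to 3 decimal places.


-11.000 -20.000 34.000

axis x: (-22.000 − 0) / (2) = -11.000
axis y: (-11.000 − -1) / (1/2) = -20.000
axis θ: (17.500 − 1/2) / (1/2) = 34.000


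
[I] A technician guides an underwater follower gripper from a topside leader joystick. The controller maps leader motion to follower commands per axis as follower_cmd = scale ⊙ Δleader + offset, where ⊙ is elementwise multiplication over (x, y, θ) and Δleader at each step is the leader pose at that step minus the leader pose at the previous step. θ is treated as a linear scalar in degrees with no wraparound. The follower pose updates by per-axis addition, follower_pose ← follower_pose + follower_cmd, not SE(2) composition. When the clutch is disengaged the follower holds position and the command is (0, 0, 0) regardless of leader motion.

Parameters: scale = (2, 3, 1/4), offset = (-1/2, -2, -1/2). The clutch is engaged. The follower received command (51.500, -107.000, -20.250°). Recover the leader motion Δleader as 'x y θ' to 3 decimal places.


26.000 -35.000 -79.000

axis x: (51.500 − -1/2) / (2) = 26.000
axis y: (-107.000 − -2) / (3) = -35.000
axis θ: (-20.250 − -1/2) / (1/4) = -79.000


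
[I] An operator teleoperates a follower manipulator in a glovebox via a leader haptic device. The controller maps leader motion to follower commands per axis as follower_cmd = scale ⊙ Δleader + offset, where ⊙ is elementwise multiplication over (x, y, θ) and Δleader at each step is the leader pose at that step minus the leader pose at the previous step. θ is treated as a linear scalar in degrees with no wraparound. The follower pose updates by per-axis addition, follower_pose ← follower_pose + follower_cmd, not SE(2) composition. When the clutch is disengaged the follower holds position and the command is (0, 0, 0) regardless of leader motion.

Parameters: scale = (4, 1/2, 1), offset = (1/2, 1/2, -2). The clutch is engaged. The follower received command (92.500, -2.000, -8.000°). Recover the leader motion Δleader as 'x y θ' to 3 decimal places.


axis x: (92.500 − 1/2) / (4) = 23.000
axis y: (-2.000 − 1/2) / (1/2) = -5.000
axis θ: (-8.000 − -2) / (1) = -6.000

23.000 -5.000 -6.000


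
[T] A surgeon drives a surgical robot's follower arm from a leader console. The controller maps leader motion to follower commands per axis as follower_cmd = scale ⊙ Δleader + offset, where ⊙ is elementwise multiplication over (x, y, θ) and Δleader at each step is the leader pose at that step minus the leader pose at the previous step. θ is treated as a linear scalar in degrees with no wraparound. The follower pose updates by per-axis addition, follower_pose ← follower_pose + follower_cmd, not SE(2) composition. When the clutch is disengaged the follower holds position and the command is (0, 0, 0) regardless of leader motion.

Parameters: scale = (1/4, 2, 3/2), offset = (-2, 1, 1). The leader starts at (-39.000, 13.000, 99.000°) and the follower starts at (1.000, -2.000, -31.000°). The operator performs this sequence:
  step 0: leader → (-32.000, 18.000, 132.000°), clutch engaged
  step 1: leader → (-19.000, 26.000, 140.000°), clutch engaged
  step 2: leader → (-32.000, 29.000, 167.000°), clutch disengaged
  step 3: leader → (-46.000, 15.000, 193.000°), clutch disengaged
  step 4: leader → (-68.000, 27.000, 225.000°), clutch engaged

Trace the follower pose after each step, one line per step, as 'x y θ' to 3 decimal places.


step 0: Δleader=(7.000, 5.000, 33.000°), engaged; cmd=(-0.250, 11.000, 50.500°) → follower=(0.750, 9.000, 19.500°)
step 1: Δleader=(13.000, 8.000, 8.000°), engaged; cmd=(1.250, 17.000, 13.000°) → follower=(2.000, 26.000, 32.500°)
step 2: Δleader=(-13.000, 3.000, 27.000°), disengaged; cmd=(0,0,0) → follower holds at (2.000, 26.000, 32.500°)
step 3: Δleader=(-14.000, -14.000, 26.000°), disengaged; cmd=(0,0,0) → follower holds at (2.000, 26.000, 32.500°)
step 4: Δleader=(-22.000, 12.000, 32.000°), engaged; cmd=(-7.500, 25.000, 49.000°) → follower=(-5.500, 51.000, 81.500°)

0.750 9.000 19.500
2.000 26.000 32.500
2.000 26.000 32.500
2.000 26.000 32.500
-5.500 51.000 81.500


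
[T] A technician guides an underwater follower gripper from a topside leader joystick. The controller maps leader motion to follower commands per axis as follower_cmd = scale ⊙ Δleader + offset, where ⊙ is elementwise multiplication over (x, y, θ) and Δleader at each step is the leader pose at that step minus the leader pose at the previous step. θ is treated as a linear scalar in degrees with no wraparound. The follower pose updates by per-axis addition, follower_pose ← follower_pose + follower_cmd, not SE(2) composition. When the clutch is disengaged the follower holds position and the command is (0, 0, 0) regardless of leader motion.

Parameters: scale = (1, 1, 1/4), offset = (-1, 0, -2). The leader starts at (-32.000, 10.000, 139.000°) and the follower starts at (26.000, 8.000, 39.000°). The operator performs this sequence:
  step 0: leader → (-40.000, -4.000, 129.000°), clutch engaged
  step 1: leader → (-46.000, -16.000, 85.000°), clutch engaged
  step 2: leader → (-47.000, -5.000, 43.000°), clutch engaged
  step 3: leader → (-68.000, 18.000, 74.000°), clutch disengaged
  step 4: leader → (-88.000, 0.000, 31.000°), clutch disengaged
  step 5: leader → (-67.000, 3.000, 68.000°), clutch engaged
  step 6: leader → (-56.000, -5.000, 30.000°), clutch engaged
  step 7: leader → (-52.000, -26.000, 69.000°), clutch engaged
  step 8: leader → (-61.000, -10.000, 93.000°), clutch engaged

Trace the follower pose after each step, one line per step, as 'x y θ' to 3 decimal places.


17.000 -6.000 34.500
10.000 -18.000 21.500
8.000 -7.000 9.000
8.000 -7.000 9.000
8.000 -7.000 9.000
28.000 -4.000 16.250
38.000 -12.000 4.750
41.000 -33.000 12.500
31.000 -17.000 16.500

step 0: Δleader=(-8.000, -14.000, -10.000°), engaged; cmd=(-9.000, -14.000, -4.500°) → follower=(17.000, -6.000, 34.500°)
step 1: Δleader=(-6.000, -12.000, -44.000°), engaged; cmd=(-7.000, -12.000, -13.000°) → follower=(10.000, -18.000, 21.500°)
step 2: Δleader=(-1.000, 11.000, -42.000°), engaged; cmd=(-2.000, 11.000, -12.500°) → follower=(8.000, -7.000, 9.000°)
step 3: Δleader=(-21.000, 23.000, 31.000°), disengaged; cmd=(0,0,0) → follower holds at (8.000, -7.000, 9.000°)
step 4: Δleader=(-20.000, -18.000, -43.000°), disengaged; cmd=(0,0,0) → follower holds at (8.000, -7.000, 9.000°)
step 5: Δleader=(21.000, 3.000, 37.000°), engaged; cmd=(20.000, 3.000, 7.250°) → follower=(28.000, -4.000, 16.250°)
step 6: Δleader=(11.000, -8.000, -38.000°), engaged; cmd=(10.000, -8.000, -11.500°) → follower=(38.000, -12.000, 4.750°)
step 7: Δleader=(4.000, -21.000, 39.000°), engaged; cmd=(3.000, -21.000, 7.750°) → follower=(41.000, -33.000, 12.500°)
step 8: Δleader=(-9.000, 16.000, 24.000°), engaged; cmd=(-10.000, 16.000, 4.000°) → follower=(31.000, -17.000, 16.500°)


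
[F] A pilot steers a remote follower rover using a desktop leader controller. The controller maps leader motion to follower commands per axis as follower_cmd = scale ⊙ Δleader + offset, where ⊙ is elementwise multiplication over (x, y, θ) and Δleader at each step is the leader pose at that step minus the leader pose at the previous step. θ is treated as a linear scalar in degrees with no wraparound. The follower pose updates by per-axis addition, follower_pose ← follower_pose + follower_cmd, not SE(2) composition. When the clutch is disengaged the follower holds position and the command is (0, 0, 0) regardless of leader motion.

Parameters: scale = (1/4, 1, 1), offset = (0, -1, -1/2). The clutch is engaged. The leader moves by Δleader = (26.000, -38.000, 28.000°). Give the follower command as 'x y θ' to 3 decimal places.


axis x: 1/4·26.000 + 0 = 6.500
axis y: 1·-38.000 + -1 = -39.000
axis θ: 1·28.000 + -1/2 = 27.500

6.500 -39.000 27.500


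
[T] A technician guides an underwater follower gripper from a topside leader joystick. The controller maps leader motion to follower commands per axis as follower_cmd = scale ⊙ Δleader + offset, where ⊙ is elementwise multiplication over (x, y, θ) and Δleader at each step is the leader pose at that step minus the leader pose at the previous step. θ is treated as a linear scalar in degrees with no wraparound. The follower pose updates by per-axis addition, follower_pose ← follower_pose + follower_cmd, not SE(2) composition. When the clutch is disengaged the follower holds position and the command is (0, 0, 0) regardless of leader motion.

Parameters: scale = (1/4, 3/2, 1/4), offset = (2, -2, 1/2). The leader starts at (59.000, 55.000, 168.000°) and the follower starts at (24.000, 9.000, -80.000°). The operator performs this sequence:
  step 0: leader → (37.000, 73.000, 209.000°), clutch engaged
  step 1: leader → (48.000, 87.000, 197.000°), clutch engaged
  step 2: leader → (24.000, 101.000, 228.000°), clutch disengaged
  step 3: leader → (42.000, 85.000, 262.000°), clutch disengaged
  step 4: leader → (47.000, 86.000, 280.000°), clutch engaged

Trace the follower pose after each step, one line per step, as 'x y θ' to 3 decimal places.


step 0: Δleader=(-22.000, 18.000, 41.000°), engaged; cmd=(-3.500, 25.000, 10.750°) → follower=(20.500, 34.000, -69.250°)
step 1: Δleader=(11.000, 14.000, -12.000°), engaged; cmd=(4.750, 19.000, -2.500°) → follower=(25.250, 53.000, -71.750°)
step 2: Δleader=(-24.000, 14.000, 31.000°), disengaged; cmd=(0,0,0) → follower holds at (25.250, 53.000, -71.750°)
step 3: Δleader=(18.000, -16.000, 34.000°), disengaged; cmd=(0,0,0) → follower holds at (25.250, 53.000, -71.750°)
step 4: Δleader=(5.000, 1.000, 18.000°), engaged; cmd=(3.250, -0.500, 5.000°) → follower=(28.500, 52.500, -66.750°)

20.500 34.000 -69.250
25.250 53.000 -71.750
25.250 53.000 -71.750
25.250 53.000 -71.750
28.500 52.500 -66.750


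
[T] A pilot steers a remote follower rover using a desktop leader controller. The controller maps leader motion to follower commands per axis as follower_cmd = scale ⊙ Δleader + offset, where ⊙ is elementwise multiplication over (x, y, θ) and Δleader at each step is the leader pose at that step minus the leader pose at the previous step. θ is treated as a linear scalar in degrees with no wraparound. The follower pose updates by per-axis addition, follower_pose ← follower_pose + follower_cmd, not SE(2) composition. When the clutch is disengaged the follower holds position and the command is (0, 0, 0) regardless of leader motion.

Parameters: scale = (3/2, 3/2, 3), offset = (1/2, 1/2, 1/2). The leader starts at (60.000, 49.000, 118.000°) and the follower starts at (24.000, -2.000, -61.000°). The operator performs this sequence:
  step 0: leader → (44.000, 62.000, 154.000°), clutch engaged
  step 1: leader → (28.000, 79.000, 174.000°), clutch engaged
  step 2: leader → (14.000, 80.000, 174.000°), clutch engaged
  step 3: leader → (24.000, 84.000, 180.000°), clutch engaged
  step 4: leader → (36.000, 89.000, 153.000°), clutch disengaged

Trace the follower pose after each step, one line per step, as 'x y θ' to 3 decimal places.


step 0: Δleader=(-16.000, 13.000, 36.000°), engaged; cmd=(-23.500, 20.000, 108.500°) → follower=(0.500, 18.000, 47.500°)
step 1: Δleader=(-16.000, 17.000, 20.000°), engaged; cmd=(-23.500, 26.000, 60.500°) → follower=(-23.000, 44.000, 108.000°)
step 2: Δleader=(-14.000, 1.000, 0.000°), engaged; cmd=(-20.500, 2.000, 0.500°) → follower=(-43.500, 46.000, 108.500°)
step 3: Δleader=(10.000, 4.000, 6.000°), engaged; cmd=(15.500, 6.500, 18.500°) → follower=(-28.000, 52.500, 127.000°)
step 4: Δleader=(12.000, 5.000, -27.000°), disengaged; cmd=(0,0,0) → follower holds at (-28.000, 52.500, 127.000°)

0.500 18.000 47.500
-23.000 44.000 108.000
-43.500 46.000 108.500
-28.000 52.500 127.000
-28.000 52.500 127.000


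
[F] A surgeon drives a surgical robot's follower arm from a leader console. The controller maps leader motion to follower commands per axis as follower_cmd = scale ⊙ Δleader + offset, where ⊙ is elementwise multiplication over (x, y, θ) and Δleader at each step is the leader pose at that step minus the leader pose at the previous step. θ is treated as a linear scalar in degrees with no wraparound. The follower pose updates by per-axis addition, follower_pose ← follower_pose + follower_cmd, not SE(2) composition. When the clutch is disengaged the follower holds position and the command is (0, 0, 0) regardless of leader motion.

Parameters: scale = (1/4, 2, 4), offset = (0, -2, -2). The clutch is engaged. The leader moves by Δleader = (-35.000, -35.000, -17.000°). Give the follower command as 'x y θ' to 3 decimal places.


axis x: 1/4·-35.000 + 0 = -8.750
axis y: 2·-35.000 + -2 = -72.000
axis θ: 4·-17.000 + -2 = -70.000

-8.750 -72.000 -70.000


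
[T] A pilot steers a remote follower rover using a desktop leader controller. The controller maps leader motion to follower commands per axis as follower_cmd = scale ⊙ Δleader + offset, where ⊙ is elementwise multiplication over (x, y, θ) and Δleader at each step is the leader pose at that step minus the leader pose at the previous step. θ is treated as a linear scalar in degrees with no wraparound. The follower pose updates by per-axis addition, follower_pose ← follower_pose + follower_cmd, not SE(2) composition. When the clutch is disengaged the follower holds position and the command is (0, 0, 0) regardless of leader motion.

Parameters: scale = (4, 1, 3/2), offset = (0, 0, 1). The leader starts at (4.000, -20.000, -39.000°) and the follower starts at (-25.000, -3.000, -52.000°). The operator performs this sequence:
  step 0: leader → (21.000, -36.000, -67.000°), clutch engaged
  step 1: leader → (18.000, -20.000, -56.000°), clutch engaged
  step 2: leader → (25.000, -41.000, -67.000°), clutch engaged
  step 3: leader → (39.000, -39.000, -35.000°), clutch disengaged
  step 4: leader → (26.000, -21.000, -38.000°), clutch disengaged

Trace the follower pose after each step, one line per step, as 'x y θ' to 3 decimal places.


43.000 -19.000 -93.000
31.000 -3.000 -75.500
59.000 -24.000 -91.000
59.000 -24.000 -91.000
59.000 -24.000 -91.000

step 0: Δleader=(17.000, -16.000, -28.000°), engaged; cmd=(68.000, -16.000, -41.000°) → follower=(43.000, -19.000, -93.000°)
step 1: Δleader=(-3.000, 16.000, 11.000°), engaged; cmd=(-12.000, 16.000, 17.500°) → follower=(31.000, -3.000, -75.500°)
step 2: Δleader=(7.000, -21.000, -11.000°), engaged; cmd=(28.000, -21.000, -15.500°) → follower=(59.000, -24.000, -91.000°)
step 3: Δleader=(14.000, 2.000, 32.000°), disengaged; cmd=(0,0,0) → follower holds at (59.000, -24.000, -91.000°)
step 4: Δleader=(-13.000, 18.000, -3.000°), disengaged; cmd=(0,0,0) → follower holds at (59.000, -24.000, -91.000°)


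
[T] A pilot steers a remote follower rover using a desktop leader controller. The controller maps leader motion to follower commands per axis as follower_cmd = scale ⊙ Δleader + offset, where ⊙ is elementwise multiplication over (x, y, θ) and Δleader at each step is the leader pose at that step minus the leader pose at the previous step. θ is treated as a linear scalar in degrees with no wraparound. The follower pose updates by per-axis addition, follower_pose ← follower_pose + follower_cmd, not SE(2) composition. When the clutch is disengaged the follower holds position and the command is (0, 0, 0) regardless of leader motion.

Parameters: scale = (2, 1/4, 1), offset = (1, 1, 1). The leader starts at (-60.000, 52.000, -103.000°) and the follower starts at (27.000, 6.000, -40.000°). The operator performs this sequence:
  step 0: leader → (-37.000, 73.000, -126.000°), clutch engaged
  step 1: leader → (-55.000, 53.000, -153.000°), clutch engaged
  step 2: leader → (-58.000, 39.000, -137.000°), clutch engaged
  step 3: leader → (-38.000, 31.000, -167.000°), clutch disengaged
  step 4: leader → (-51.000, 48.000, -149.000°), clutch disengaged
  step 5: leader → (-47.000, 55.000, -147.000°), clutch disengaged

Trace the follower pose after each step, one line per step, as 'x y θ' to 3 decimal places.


74.000 12.250 -62.000
39.000 8.250 -88.000
34.000 5.750 -71.000
34.000 5.750 -71.000
34.000 5.750 -71.000
34.000 5.750 -71.000

step 0: Δleader=(23.000, 21.000, -23.000°), engaged; cmd=(47.000, 6.250, -22.000°) → follower=(74.000, 12.250, -62.000°)
step 1: Δleader=(-18.000, -20.000, -27.000°), engaged; cmd=(-35.000, -4.000, -26.000°) → follower=(39.000, 8.250, -88.000°)
step 2: Δleader=(-3.000, -14.000, 16.000°), engaged; cmd=(-5.000, -2.500, 17.000°) → follower=(34.000, 5.750, -71.000°)
step 3: Δleader=(20.000, -8.000, -30.000°), disengaged; cmd=(0,0,0) → follower holds at (34.000, 5.750, -71.000°)
step 4: Δleader=(-13.000, 17.000, 18.000°), disengaged; cmd=(0,0,0) → follower holds at (34.000, 5.750, -71.000°)
step 5: Δleader=(4.000, 7.000, 2.000°), disengaged; cmd=(0,0,0) → follower holds at (34.000, 5.750, -71.000°)


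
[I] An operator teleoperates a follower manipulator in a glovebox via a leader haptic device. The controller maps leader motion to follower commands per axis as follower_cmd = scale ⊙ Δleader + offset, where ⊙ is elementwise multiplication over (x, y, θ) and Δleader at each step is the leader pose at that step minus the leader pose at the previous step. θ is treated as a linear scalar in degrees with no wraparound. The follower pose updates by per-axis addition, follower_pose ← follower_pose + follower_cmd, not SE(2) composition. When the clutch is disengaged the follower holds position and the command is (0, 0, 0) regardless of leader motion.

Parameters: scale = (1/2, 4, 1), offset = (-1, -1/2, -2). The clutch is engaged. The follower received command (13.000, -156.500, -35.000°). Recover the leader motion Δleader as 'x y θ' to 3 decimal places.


28.000 -39.000 -33.000

axis x: (13.000 − -1) / (1/2) = 28.000
axis y: (-156.500 − -1/2) / (4) = -39.000
axis θ: (-35.000 − -2) / (1) = -33.000


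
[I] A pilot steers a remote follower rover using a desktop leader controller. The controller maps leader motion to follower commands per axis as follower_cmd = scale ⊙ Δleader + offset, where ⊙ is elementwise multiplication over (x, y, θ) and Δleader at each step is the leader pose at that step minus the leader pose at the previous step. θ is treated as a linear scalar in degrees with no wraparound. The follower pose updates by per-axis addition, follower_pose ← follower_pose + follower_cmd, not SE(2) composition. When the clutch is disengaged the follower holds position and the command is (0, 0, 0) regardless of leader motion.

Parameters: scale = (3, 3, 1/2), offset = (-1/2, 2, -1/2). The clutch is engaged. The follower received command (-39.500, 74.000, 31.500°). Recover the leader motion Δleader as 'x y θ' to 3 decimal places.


-13.000 24.000 64.000

axis x: (-39.500 − -1/2) / (3) = -13.000
axis y: (74.000 − 2) / (3) = 24.000
axis θ: (31.500 − -1/2) / (1/2) = 64.000


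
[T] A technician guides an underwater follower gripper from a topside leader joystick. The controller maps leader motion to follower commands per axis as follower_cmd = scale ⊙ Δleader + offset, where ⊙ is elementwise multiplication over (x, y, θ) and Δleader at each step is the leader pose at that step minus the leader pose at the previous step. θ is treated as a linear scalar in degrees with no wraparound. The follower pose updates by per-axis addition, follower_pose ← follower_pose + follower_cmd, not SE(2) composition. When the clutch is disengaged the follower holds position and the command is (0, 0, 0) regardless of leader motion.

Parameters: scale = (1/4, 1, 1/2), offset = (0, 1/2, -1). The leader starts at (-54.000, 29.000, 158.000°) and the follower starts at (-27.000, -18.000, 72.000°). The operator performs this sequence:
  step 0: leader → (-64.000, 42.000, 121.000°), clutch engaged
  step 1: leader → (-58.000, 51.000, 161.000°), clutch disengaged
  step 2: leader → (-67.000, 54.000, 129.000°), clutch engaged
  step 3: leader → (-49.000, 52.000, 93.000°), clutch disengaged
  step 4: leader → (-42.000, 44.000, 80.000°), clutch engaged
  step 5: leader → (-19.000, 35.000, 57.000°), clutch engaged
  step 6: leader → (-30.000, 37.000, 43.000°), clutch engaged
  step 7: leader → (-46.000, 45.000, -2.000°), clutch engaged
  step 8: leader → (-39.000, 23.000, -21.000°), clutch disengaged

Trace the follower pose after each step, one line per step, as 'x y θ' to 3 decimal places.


step 0: Δleader=(-10.000, 13.000, -37.000°), engaged; cmd=(-2.500, 13.500, -19.500°) → follower=(-29.500, -4.500, 52.500°)
step 1: Δleader=(6.000, 9.000, 40.000°), disengaged; cmd=(0,0,0) → follower holds at (-29.500, -4.500, 52.500°)
step 2: Δleader=(-9.000, 3.000, -32.000°), engaged; cmd=(-2.250, 3.500, -17.000°) → follower=(-31.750, -1.000, 35.500°)
step 3: Δleader=(18.000, -2.000, -36.000°), disengaged; cmd=(0,0,0) → follower holds at (-31.750, -1.000, 35.500°)
step 4: Δleader=(7.000, -8.000, -13.000°), engaged; cmd=(1.750, -7.500, -7.500°) → follower=(-30.000, -8.500, 28.000°)
step 5: Δleader=(23.000, -9.000, -23.000°), engaged; cmd=(5.750, -8.500, -12.500°) → follower=(-24.250, -17.000, 15.500°)
step 6: Δleader=(-11.000, 2.000, -14.000°), engaged; cmd=(-2.750, 2.500, -8.000°) → follower=(-27.000, -14.500, 7.500°)
step 7: Δleader=(-16.000, 8.000, -45.000°), engaged; cmd=(-4.000, 8.500, -23.500°) → follower=(-31.000, -6.000, -16.000°)
step 8: Δleader=(7.000, -22.000, -19.000°), disengaged; cmd=(0,0,0) → follower holds at (-31.000, -6.000, -16.000°)

-29.500 -4.500 52.500
-29.500 -4.500 52.500
-31.750 -1.000 35.500
-31.750 -1.000 35.500
-30.000 -8.500 28.000
-24.250 -17.000 15.500
-27.000 -14.500 7.500
-31.000 -6.000 -16.000
-31.000 -6.000 -16.000


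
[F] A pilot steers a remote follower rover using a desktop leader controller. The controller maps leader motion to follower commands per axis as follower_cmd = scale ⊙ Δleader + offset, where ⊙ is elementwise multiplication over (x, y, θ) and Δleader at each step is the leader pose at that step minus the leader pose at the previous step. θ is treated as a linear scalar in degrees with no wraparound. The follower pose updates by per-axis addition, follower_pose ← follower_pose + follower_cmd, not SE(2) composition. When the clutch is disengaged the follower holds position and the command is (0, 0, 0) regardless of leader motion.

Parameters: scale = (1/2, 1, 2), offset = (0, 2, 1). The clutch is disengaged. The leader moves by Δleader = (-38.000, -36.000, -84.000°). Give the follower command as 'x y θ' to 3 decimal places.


0.000 0.000 0.000

clutch disengaged → follower holds; cmd = (0, 0, 0)


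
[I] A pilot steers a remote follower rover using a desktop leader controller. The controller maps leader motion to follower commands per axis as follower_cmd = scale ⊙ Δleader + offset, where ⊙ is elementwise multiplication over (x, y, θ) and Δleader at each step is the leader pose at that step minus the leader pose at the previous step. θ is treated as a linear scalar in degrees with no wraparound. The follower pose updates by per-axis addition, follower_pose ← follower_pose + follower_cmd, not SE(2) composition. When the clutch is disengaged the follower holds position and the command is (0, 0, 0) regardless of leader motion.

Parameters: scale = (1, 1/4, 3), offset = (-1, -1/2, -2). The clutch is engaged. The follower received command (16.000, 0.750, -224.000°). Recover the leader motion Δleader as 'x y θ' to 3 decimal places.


17.000 5.000 -74.000

axis x: (16.000 − -1) / (1) = 17.000
axis y: (0.750 − -1/2) / (1/4) = 5.000
axis θ: (-224.000 − -2) / (3) = -74.000


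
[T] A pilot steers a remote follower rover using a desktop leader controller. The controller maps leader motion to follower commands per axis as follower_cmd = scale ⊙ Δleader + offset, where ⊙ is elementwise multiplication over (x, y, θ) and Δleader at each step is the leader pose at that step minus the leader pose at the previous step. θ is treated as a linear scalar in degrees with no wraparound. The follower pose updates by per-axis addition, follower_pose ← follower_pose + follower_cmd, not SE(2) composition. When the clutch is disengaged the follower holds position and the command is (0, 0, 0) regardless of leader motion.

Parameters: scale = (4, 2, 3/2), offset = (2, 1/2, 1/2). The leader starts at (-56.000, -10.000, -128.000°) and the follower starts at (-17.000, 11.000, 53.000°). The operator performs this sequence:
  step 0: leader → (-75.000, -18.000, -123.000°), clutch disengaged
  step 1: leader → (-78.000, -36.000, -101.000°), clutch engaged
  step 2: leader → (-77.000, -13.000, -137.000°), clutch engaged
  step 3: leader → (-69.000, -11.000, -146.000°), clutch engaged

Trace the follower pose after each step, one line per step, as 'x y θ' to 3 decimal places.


-17.000 11.000 53.000
-27.000 -24.500 86.500
-21.000 22.000 33.000
13.000 26.500 20.000

step 0: Δleader=(-19.000, -8.000, 5.000°), disengaged; cmd=(0,0,0) → follower holds at (-17.000, 11.000, 53.000°)
step 1: Δleader=(-3.000, -18.000, 22.000°), engaged; cmd=(-10.000, -35.500, 33.500°) → follower=(-27.000, -24.500, 86.500°)
step 2: Δleader=(1.000, 23.000, -36.000°), engaged; cmd=(6.000, 46.500, -53.500°) → follower=(-21.000, 22.000, 33.000°)
step 3: Δleader=(8.000, 2.000, -9.000°), engaged; cmd=(34.000, 4.500, -13.000°) → follower=(13.000, 26.500, 20.000°)


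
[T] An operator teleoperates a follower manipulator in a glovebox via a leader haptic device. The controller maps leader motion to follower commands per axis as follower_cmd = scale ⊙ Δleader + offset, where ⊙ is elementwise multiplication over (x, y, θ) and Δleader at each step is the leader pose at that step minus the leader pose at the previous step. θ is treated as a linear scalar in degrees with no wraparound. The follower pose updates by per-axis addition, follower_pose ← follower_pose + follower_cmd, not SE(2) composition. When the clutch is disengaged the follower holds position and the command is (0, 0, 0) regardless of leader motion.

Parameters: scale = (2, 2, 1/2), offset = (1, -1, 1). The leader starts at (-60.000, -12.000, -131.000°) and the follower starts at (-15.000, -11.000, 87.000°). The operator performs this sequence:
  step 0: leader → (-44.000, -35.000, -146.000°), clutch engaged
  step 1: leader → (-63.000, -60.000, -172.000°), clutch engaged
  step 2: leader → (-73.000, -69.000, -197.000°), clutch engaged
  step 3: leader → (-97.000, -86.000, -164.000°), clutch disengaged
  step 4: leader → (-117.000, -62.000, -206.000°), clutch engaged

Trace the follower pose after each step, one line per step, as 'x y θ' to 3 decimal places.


18.000 -58.000 80.500
-19.000 -109.000 68.500
-38.000 -128.000 57.000
-38.000 -128.000 57.000
-77.000 -81.000 37.000

step 0: Δleader=(16.000, -23.000, -15.000°), engaged; cmd=(33.000, -47.000, -6.500°) → follower=(18.000, -58.000, 80.500°)
step 1: Δleader=(-19.000, -25.000, -26.000°), engaged; cmd=(-37.000, -51.000, -12.000°) → follower=(-19.000, -109.000, 68.500°)
step 2: Δleader=(-10.000, -9.000, -25.000°), engaged; cmd=(-19.000, -19.000, -11.500°) → follower=(-38.000, -128.000, 57.000°)
step 3: Δleader=(-24.000, -17.000, 33.000°), disengaged; cmd=(0,0,0) → follower holds at (-38.000, -128.000, 57.000°)
step 4: Δleader=(-20.000, 24.000, -42.000°), engaged; cmd=(-39.000, 47.000, -20.000°) → follower=(-77.000, -81.000, 37.000°)


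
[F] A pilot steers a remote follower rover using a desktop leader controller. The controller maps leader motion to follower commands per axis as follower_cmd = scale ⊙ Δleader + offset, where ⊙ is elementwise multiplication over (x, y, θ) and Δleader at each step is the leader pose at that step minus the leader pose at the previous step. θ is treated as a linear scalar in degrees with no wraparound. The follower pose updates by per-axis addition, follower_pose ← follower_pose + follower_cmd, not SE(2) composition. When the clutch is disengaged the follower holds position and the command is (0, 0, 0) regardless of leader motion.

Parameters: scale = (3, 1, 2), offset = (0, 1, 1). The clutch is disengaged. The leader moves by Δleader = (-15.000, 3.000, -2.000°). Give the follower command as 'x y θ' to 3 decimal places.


0.000 0.000 0.000

clutch disengaged → follower holds; cmd = (0, 0, 0)


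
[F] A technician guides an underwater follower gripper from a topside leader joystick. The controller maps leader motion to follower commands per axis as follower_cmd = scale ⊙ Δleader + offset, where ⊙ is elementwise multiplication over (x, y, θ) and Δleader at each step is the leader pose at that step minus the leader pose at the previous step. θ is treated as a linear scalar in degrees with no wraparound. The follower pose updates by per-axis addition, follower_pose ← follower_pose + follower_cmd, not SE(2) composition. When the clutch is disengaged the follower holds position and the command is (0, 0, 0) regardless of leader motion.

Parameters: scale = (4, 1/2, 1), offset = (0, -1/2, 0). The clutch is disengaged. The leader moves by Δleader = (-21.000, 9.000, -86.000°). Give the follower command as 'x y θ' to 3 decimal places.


clutch disengaged → follower holds; cmd = (0, 0, 0)

0.000 0.000 0.000


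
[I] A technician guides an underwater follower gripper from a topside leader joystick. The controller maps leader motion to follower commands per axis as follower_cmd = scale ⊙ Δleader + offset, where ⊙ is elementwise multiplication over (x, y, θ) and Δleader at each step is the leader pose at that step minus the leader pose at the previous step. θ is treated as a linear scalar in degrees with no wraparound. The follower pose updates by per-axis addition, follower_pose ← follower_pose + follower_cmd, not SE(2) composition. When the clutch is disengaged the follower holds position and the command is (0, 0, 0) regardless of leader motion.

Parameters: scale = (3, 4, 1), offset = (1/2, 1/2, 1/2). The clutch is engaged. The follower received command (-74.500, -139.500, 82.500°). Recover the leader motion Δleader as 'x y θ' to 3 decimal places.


axis x: (-74.500 − 1/2) / (3) = -25.000
axis y: (-139.500 − 1/2) / (4) = -35.000
axis θ: (82.500 − 1/2) / (1) = 82.000

-25.000 -35.000 82.000


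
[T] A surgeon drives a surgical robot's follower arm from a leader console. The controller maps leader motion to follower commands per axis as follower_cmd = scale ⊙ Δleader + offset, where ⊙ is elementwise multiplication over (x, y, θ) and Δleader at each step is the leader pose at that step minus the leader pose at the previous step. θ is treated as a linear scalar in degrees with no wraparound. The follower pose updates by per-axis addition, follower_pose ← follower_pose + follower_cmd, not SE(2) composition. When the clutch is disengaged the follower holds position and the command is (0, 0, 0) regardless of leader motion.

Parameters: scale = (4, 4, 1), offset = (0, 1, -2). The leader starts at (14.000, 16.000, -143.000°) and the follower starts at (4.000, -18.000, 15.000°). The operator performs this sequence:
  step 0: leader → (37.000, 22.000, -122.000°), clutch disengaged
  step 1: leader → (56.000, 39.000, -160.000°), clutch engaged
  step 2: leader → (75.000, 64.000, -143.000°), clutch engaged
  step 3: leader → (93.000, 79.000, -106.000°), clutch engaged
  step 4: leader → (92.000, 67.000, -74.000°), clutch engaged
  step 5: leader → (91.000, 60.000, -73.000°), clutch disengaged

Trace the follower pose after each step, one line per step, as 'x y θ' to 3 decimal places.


step 0: Δleader=(23.000, 6.000, 21.000°), disengaged; cmd=(0,0,0) → follower holds at (4.000, -18.000, 15.000°)
step 1: Δleader=(19.000, 17.000, -38.000°), engaged; cmd=(76.000, 69.000, -40.000°) → follower=(80.000, 51.000, -25.000°)
step 2: Δleader=(19.000, 25.000, 17.000°), engaged; cmd=(76.000, 101.000, 15.000°) → follower=(156.000, 152.000, -10.000°)
step 3: Δleader=(18.000, 15.000, 37.000°), engaged; cmd=(72.000, 61.000, 35.000°) → follower=(228.000, 213.000, 25.000°)
step 4: Δleader=(-1.000, -12.000, 32.000°), engaged; cmd=(-4.000, -47.000, 30.000°) → follower=(224.000, 166.000, 55.000°)
step 5: Δleader=(-1.000, -7.000, 1.000°), disengaged; cmd=(0,0,0) → follower holds at (224.000, 166.000, 55.000°)

4.000 -18.000 15.000
80.000 51.000 -25.000
156.000 152.000 -10.000
228.000 213.000 25.000
224.000 166.000 55.000
224.000 166.000 55.000


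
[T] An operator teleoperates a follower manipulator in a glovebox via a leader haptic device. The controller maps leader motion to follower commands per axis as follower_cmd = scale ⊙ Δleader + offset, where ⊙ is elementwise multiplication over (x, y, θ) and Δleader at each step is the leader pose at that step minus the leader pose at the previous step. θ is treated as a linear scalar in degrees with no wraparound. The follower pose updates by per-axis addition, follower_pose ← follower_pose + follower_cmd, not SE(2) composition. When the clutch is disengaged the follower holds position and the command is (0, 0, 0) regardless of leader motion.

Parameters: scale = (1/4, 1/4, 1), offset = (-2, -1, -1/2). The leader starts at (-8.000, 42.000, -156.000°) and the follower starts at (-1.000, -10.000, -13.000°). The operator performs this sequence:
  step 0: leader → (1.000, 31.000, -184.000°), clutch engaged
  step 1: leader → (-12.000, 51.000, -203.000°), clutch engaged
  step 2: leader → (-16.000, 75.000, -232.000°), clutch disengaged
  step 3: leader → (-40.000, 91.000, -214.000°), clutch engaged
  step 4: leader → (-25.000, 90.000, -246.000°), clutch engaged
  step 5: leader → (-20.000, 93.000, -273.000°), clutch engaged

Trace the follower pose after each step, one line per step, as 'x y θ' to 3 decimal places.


-0.750 -13.750 -41.500
-6.000 -9.750 -61.000
-6.000 -9.750 -61.000
-14.000 -6.750 -43.500
-12.250 -8.000 -76.000
-13.000 -8.250 -103.500

step 0: Δleader=(9.000, -11.000, -28.000°), engaged; cmd=(0.250, -3.750, -28.500°) → follower=(-0.750, -13.750, -41.500°)
step 1: Δleader=(-13.000, 20.000, -19.000°), engaged; cmd=(-5.250, 4.000, -19.500°) → follower=(-6.000, -9.750, -61.000°)
step 2: Δleader=(-4.000, 24.000, -29.000°), disengaged; cmd=(0,0,0) → follower holds at (-6.000, -9.750, -61.000°)
step 3: Δleader=(-24.000, 16.000, 18.000°), engaged; cmd=(-8.000, 3.000, 17.500°) → follower=(-14.000, -6.750, -43.500°)
step 4: Δleader=(15.000, -1.000, -32.000°), engaged; cmd=(1.750, -1.250, -32.500°) → follower=(-12.250, -8.000, -76.000°)
step 5: Δleader=(5.000, 3.000, -27.000°), engaged; cmd=(-0.750, -0.250, -27.500°) → follower=(-13.000, -8.250, -103.500°)


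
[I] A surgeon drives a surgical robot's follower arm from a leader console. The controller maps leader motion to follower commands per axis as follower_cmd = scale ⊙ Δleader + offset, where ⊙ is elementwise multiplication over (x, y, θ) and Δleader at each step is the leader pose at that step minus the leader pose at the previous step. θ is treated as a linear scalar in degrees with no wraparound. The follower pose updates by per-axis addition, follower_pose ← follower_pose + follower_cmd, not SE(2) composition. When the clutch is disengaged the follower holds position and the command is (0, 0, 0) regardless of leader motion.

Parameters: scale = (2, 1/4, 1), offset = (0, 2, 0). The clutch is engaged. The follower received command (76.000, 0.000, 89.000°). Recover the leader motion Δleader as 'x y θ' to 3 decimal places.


axis x: (76.000 − 0) / (2) = 38.000
axis y: (0.000 − 2) / (1/4) = -8.000
axis θ: (89.000 − 0) / (1) = 89.000

38.000 -8.000 89.000


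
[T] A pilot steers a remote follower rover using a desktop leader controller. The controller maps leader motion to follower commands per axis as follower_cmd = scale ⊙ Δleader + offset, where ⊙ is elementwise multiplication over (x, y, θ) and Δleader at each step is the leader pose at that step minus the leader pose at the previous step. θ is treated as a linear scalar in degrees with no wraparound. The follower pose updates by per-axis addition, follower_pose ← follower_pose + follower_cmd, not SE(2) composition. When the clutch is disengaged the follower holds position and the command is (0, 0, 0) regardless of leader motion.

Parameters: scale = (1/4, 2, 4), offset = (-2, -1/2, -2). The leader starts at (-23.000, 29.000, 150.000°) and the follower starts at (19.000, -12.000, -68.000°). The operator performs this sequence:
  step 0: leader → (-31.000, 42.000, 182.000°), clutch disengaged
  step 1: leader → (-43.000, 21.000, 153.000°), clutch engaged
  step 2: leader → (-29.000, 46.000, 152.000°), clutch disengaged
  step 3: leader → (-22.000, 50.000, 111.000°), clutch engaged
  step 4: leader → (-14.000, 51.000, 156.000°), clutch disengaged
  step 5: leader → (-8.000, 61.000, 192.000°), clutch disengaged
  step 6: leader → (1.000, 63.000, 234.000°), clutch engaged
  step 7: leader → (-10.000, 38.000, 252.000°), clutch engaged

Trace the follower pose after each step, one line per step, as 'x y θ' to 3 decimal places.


step 0: Δleader=(-8.000, 13.000, 32.000°), disengaged; cmd=(0,0,0) → follower holds at (19.000, -12.000, -68.000°)
step 1: Δleader=(-12.000, -21.000, -29.000°), engaged; cmd=(-5.000, -42.500, -118.000°) → follower=(14.000, -54.500, -186.000°)
step 2: Δleader=(14.000, 25.000, -1.000°), disengaged; cmd=(0,0,0) → follower holds at (14.000, -54.500, -186.000°)
step 3: Δleader=(7.000, 4.000, -41.000°), engaged; cmd=(-0.250, 7.500, -166.000°) → follower=(13.750, -47.000, -352.000°)
step 4: Δleader=(8.000, 1.000, 45.000°), disengaged; cmd=(0,0,0) → follower holds at (13.750, -47.000, -352.000°)
step 5: Δleader=(6.000, 10.000, 36.000°), disengaged; cmd=(0,0,0) → follower holds at (13.750, -47.000, -352.000°)
step 6: Δleader=(9.000, 2.000, 42.000°), engaged; cmd=(0.250, 3.500, 166.000°) → follower=(14.000, -43.500, -186.000°)
step 7: Δleader=(-11.000, -25.000, 18.000°), engaged; cmd=(-4.750, -50.500, 70.000°) → follower=(9.250, -94.000, -116.000°)

19.000 -12.000 -68.000
14.000 -54.500 -186.000
14.000 -54.500 -186.000
13.750 -47.000 -352.000
13.750 -47.000 -352.000
13.750 -47.000 -352.000
14.000 -43.500 -186.000
9.250 -94.000 -116.000
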